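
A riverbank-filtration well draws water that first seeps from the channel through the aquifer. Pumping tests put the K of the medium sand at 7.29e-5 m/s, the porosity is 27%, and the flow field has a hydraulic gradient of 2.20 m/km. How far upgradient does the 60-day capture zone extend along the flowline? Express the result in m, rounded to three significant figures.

3.08 m

K = 7.29e-5 m/s × 86400 s/d = 6.299 m/d
q = Ki = 6.299 × 0.0022 = 0.01386 m/d
Seepage velocity v = q / n = 0.01386 / 0.27 = 0.05132 m/d
L = v × T = 0.05132 × 60 = 3.079 m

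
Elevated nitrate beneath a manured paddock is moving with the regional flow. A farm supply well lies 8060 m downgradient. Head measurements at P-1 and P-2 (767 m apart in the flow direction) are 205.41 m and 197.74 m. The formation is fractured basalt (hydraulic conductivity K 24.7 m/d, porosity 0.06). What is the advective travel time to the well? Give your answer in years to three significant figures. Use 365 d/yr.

Hydraulic gradient i = (205.41 − 197.74) / 767 = 7.67 / 767 = 0.01000
q = Ki = 24.7 × 0.01000 = 0.2470 m/d
v = Ki/n = 24.7·0.01000/0.06 = 4.117 m/d
t = L / v = 8060 / 4.117 = 1958 d
   = 1958 / 365 = 5.36 yr

5.36 years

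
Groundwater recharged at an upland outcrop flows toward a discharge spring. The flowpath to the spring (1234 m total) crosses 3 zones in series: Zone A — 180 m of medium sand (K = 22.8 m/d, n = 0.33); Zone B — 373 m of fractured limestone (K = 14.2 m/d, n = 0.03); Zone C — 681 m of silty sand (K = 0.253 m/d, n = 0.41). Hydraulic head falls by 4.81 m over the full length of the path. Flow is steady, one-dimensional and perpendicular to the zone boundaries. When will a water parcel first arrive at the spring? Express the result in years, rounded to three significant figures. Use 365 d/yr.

Steady 1-D flow in series ⇒ the Darcy flux q is identical in every zone and the zone head losses add (resistances L/K in series).
Σ(L/K) = 180/22.8 + 373/14.2 + 681/0.253 = 7.895 + 26.27 + 2692 = 2726 d
q = ΔH / Σ(L/K) = 4.81 / 2726 = 0.001765 m/d (same in every zone)
Zone A: v = q/n = 0.001765/0.33 = 0.005347 m/d → t_A = 180/0.005347 = 33660 d
Zone B: v = q/n = 0.001765/0.03 = 0.05882 m/d → t_B = 373/0.05882 = 6341 d
Zone C: v = q/n = 0.001765/0.41 = 0.004304 m/d → t_C = 681/0.004304 = 158200 d
Total t = 33660 + 6341 + 158200 = 198200 d
   = 198200 / 365 = 543 yr

543 years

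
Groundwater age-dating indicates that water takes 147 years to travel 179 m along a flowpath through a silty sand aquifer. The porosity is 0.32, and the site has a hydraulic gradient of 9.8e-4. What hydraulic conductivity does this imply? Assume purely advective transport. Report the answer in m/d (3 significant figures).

1.09 m/d

t = 147 years = 53660 d
v = L / t = 179 / 53660 = 0.003336 m/d
K = v · n / i = 0.003336 × 0.32 / 9.8e-4 = 1.09 m/d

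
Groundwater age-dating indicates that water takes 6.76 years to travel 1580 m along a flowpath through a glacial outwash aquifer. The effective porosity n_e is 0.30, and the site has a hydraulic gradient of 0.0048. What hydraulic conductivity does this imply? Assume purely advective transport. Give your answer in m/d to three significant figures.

40.0 m/d

t = 6.76 years = 2467 d
v = L / t = 1580 / 2467 = 0.6404 m/d
K = v · n / i = 0.6404 × 0.30 / 0.0048 = 40.0 m/d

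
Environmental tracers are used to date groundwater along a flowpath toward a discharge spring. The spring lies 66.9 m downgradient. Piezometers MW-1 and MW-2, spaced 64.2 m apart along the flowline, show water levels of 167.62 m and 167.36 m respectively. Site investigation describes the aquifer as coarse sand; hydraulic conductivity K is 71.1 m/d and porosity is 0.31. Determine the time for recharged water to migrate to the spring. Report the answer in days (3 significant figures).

Hydraulic gradient i = (167.62 − 167.36) / 64.2 = 0.26 / 64.2 = 0.004050
q = Ki = 71.1 × 0.004050 = 0.2879 m/d
Seepage velocity v = q / n = 0.2879 / 0.31 = 0.9289 m/d
t = L / v = 66.9 / 0.9289 = 72.02 d

72.0 days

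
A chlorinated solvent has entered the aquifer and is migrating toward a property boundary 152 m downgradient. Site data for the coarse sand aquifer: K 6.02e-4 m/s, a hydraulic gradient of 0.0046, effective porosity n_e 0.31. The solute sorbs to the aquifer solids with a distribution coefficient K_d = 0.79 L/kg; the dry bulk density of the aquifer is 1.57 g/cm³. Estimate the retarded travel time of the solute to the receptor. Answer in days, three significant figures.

K = 6.02e-4 m/s × 86400 s/d = 52.01 m/d
Darcy flux q = K·i = 52.01 × 0.0046 = 0.2393 m/d
Average linear velocity = 0.2393 / 0.31 = 0.7718 m/d
Retardation R = 1 + ρ_b·K_d/n = 1 + 1.57×0.79/0.31 = 5.001
Contaminant velocity v_c = v/R = 0.7718/5.001 = 0.1543 m/d
t = L/v_c = 152/0.1543 = 984.9 d

985 days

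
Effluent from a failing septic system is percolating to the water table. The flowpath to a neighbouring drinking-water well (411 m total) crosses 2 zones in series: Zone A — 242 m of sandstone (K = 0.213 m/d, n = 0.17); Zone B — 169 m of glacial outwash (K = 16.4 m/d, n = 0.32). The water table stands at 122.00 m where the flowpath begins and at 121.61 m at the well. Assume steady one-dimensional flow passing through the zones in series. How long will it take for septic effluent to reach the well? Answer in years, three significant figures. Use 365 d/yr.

Total head drop ΔH = 122.00 − 121.61 = 0.39 m
Steady 1-D flow in series ⇒ the Darcy flux q is identical in every zone and the zone head losses add (resistances L/K in series).
Σ(L/K) = 242/0.213 + 169/16.4 = 1136 + 10.30 = 1146 d
q = ΔH / Σ(L/K) = 0.39 / 1146 = 3.402e-4 m/d (same in every zone)
Zone A: v = q/n = 3.402e-4/0.17 = 0.002001 m/d → t_A = 242/0.002001 = 120900 d
Zone B: v = q/n = 3.402e-4/0.32 = 0.001063 m/d → t_B = 169/0.001063 = 159000 d
Total t = 120900 + 159000 = 279900 d
   = 279900 / 365 = 767 yr

767 years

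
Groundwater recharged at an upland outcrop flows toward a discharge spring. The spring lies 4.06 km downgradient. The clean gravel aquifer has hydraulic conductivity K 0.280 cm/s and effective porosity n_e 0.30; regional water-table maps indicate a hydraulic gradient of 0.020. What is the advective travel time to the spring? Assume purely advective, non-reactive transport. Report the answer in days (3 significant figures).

K = 0.280 cm/s × 864 = 241.9 m/d
Specific discharge q = 241.9 × 0.020 = 4.838 m/d
Average linear velocity = 4.838 / 0.30 = 16.13 m/d
L = 4.06 km = 4060 m
t = L / v = 4060 / 16.13 = 251.7 d

252 days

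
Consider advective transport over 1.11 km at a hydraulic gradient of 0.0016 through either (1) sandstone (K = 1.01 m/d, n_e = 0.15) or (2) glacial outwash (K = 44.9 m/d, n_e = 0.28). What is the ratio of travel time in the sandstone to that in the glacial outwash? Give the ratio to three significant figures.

23.8

Unit 1 (sandstone): v = 1.01×0.0016/0.15 = 0.01077 m/d, t = 1110/0.01077 = 103000 d
Unit 2 (glacial outwash): v = 44.9×0.0016/0.28 = 0.2566 m/d, t = 1110/0.2566 = 4326 d
t(sandstone) / t(glacial outwash) = 103000/4326 = 23.8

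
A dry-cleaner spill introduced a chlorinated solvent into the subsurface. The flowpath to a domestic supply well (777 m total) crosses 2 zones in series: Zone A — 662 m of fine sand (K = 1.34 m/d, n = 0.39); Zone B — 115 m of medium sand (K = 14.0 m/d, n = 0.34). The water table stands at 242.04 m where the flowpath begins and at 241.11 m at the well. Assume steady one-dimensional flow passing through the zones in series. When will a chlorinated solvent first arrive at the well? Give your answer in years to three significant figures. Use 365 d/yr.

440 years

Total head drop ΔH = 242.04 − 241.11 = 0.93 m
Steady 1-D flow in series ⇒ the Darcy flux q is identical in every zone and the zone head losses add (resistances L/K in series).
Σ(L/K) = 662/1.34 + 115/14.0 = 494.0 + 8.214 = 502.2 d
q = ΔH / Σ(L/K) = 0.93 / 502.2 = 0.001852 m/d (same in every zone)
Zone A: v = q/n = 0.001852/0.39 = 0.004748 m/d → t_A = 662/0.004748 = 139400 d
Zone B: v = q/n = 0.001852/0.34 = 0.005446 m/d → t_B = 115/0.005446 = 21120 d
Total t = 139400 + 21120 = 160500 d
   = 160500 / 365 = 440 yr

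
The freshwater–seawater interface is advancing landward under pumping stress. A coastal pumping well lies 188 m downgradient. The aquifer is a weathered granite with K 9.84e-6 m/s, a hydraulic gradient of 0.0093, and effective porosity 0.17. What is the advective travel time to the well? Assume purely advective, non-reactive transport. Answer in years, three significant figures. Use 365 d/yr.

K = 9.84e-6 m/s × 86400 s/d = 0.8502 m/d
Darcy flux q = K·i = 0.8502 × 0.0093 = 0.007907 m/d
Seepage velocity v = q / n = 0.007907 / 0.17 = 0.04651 m/d
t = L / v = 188 / 0.04651 = 4042 d
   = 4042 / 365 = 11.1 yr

11.1 years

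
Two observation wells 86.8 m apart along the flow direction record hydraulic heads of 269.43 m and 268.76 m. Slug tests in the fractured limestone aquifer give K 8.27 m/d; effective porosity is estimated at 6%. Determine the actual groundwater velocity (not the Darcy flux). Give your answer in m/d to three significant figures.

1.06 m/d

Hydraulic gradient i = (269.43 − 268.76) / 86.8 = 0.67 / 86.8 = 0.007719
Specific discharge q = 8.27 × 0.007719 = 0.06384 m/d
v_s = q/n_e = 0.06384/0.06 = 1.064 m/d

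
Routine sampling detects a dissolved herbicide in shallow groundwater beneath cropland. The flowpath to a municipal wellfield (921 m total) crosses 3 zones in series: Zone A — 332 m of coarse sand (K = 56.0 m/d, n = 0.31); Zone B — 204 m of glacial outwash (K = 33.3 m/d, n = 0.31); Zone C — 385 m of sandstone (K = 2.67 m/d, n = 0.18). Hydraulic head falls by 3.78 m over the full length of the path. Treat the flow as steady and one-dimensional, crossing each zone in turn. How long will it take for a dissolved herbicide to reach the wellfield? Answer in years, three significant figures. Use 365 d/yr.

26.7 years

Steady 1-D flow in series ⇒ the Darcy flux q is identical in every zone and the zone head losses add (resistances L/K in series).
Σ(L/K) = 332/56.0 + 204/33.3 + 385/2.67 = 5.929 + 6.126 + 144.2 = 156.2 d
q = ΔH / Σ(L/K) = 3.78 / 156.2 = 0.02419 m/d (same in every zone)
Zone A: v = q/n = 0.02419/0.31 = 0.07804 m/d → t_A = 332/0.07804 = 4254 d
Zone B: v = q/n = 0.02419/0.31 = 0.07804 m/d → t_B = 204/0.07804 = 2614 d
Zone C: v = q/n = 0.02419/0.18 = 0.1344 m/d → t_C = 385/0.1344 = 2865 d
Total t = 4254 + 2614 + 2865 = 9733 d
   = 9733 / 365 = 26.7 yr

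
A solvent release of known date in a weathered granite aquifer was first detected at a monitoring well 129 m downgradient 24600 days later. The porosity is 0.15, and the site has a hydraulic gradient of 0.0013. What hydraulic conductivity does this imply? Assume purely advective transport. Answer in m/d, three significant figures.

v = L / t = 129 / 24600 = 0.005244 m/d
K = v · n / i = 0.005244 × 0.15 / 0.0013 = 0.605 m/d

0.605 m/d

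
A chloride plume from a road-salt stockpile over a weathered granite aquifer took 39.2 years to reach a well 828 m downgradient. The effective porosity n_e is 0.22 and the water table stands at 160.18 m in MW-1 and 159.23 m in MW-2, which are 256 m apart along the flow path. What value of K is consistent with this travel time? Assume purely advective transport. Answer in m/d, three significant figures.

Hydraulic gradient i = (160.18 − 159.23) / 256 = 0.95 / 256 = 0.003711
t = 39.2 years = 14310 d
v = L / t = 828 / 14310 = 0.05787 m/d
K = v · n / i = 0.05787 × 0.22 / 0.003711 = 3.43 m/d

3.43 m/d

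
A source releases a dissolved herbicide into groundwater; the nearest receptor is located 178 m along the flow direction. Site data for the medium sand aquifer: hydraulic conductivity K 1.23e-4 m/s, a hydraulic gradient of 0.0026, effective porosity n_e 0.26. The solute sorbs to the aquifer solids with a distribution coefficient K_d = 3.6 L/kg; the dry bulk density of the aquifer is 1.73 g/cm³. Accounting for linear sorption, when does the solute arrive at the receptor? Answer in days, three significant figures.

K = 1.23e-4 m/s × 86400 s/d = 10.63 m/d
Darcy flux q = K·i = 10.63 × 0.0026 = 0.02763 m/d
v_s = q/n_e = 0.02763/0.26 = 0.1063 m/d
Retardation R = 1 + ρ_b·K_d/n = 1 + 1.73×3.6/0.26 = 24.95
Contaminant velocity v_c = v/R = 0.1063/24.95 = 0.004259 m/d
t = L/v_c = 178/0.004259 = 41800 d

41800 days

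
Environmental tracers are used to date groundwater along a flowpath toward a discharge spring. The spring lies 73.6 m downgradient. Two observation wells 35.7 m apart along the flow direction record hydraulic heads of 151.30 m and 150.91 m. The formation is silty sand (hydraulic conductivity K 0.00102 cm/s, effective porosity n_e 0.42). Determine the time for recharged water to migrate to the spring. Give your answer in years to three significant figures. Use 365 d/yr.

8.80 years

Hydraulic gradient i = (151.30 − 150.91) / 35.7 = 0.39 / 35.7 = 0.01092
K = 0.00102 cm/s × 864 = 0.8813 m/d
Specific discharge q = 0.8813 × 0.01092 = 0.009627 m/d
v = Ki/n = 0.8813·0.01092/0.42 = 0.02292 m/d
t = L / v = 73.6 / 0.02292 = 3211 d
   = 3211 / 365 = 8.80 yr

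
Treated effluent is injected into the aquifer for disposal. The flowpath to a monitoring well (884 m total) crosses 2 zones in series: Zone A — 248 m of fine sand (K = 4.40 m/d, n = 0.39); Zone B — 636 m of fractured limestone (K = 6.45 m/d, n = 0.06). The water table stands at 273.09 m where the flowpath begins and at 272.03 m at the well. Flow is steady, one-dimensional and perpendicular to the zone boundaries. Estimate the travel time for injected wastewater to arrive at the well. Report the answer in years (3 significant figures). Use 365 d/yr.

54.0 years

Total head drop ΔH = 273.09 − 272.03 = 1.06 m
Steady 1-D flow in series ⇒ the Darcy flux q is identical in every zone and the zone head losses add (resistances L/K in series).
Σ(L/K) = 248/4.40 + 636/6.45 = 56.36 + 98.60 = 155.0 d
q = ΔH / Σ(L/K) = 1.06 / 155.0 = 0.006840 m/d (same in every zone)
Zone A: v = q/n = 0.006840/0.39 = 0.01754 m/d → t_A = 248/0.01754 = 14140 d
Zone B: v = q/n = 0.006840/0.06 = 0.1140 m/d → t_B = 636/0.1140 = 5579 d
Total t = 14140 + 5579 = 19720 d
   = 19720 / 365 = 54.0 yr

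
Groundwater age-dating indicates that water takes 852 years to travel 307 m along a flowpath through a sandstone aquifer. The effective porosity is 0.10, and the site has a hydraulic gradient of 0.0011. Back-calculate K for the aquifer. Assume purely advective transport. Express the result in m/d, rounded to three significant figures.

0.0897 m/d

t = 852 years = 311000 d
v = L / t = 307 / 311000 = 9.872e-4 m/d
K = v · n / i = 9.872e-4 × 0.10 / 0.0011 = 0.0897 m/d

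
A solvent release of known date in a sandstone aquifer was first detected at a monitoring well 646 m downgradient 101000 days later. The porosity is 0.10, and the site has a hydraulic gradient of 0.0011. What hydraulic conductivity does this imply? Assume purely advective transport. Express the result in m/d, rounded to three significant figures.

v = L / t = 646 / 101000 = 0.006396 m/d
K = v · n / i = 0.006396 × 0.10 / 0.0011 = 0.581 m/d

0.581 m/d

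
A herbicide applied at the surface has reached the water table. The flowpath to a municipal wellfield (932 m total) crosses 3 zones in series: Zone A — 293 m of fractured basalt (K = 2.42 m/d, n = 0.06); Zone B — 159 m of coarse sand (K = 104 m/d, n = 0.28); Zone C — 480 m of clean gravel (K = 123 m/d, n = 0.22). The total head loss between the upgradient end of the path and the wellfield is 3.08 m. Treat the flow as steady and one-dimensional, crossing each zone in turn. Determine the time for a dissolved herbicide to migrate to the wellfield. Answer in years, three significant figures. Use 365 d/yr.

Continuity: the same q passes through each zone, so ΔH = q·Σ(L_j/K_j) — the zones act as resistances in series.
Σ(L/K) = 293/2.42 + 159/104 + 480/123 = 121.1 + 1.529 + 3.902 = 126.5 d
q = ΔH / Σ(L/K) = 3.08 / 126.5 = 0.02435 m/d (same in every zone)
Zone A: v = q/n = 0.02435/0.06 = 0.4058 m/d → t_A = 293/0.4058 = 722.1 d
Zone B: v = q/n = 0.02435/0.28 = 0.08695 m/d → t_B = 159/0.08695 = 1829 d
Zone C: v = q/n = 0.02435/0.22 = 0.1107 m/d → t_C = 480/0.1107 = 4337 d
Total t = 722.1 + 1829 + 4337 = 6888 d
   = 6888 / 365 = 18.9 yr

18.9 years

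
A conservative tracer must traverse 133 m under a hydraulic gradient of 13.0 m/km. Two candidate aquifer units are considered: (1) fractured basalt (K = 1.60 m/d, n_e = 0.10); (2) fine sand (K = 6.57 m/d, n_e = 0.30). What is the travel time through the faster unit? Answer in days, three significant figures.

467 days

Unit 1 (fractured basalt): v = 1.60×0.013/0.10 = 0.2080 m/d, t = 133/0.2080 = 639.4 d
Unit 2 (fine sand): v = 6.57×0.013/0.30 = 0.2847 m/d, t = 133/0.2847 = 467.2 d
Faster unit: t = 467 d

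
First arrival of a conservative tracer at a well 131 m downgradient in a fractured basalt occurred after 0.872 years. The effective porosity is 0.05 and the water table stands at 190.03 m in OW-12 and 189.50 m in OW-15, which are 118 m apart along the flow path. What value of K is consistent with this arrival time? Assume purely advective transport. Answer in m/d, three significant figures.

Hydraulic gradient i = (190.03 − 189.50) / 118 = 0.53 / 118 = 0.004492
t = 0.872 years = 318.3 d
v = L / t = 131 / 318.3 = 0.4116 m/d
K = v · n / i = 0.4116 × 0.05 / 0.004492 = 4.58 m/d

4.58 m/d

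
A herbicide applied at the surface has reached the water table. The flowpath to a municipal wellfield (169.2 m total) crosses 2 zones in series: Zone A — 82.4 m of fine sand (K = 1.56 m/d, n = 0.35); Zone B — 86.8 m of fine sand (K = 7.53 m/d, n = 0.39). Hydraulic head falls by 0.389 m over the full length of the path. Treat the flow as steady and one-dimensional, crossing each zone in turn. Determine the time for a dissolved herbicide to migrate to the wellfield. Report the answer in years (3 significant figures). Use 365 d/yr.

28.4 years

Continuity: the same q passes through each zone, so ΔH = q·Σ(L_j/K_j) — the zones act as resistances in series.
Σ(L/K) = 82.4/1.56 + 86.8/7.53 = 52.82 + 11.53 = 64.35 d
q = ΔH / Σ(L/K) = 0.389 / 64.35 = 0.006045 m/d (same in every zone)
Zone A: v = q/n = 0.006045/0.35 = 0.01727 m/d → t_A = 82.4/0.01727 = 4771 d
Zone B: v = q/n = 0.006045/0.39 = 0.01550 m/d → t_B = 86.8/0.01550 = 5600 d
Total t = 4771 + 5600 = 10370 d
   = 10370 / 365 = 28.4 yr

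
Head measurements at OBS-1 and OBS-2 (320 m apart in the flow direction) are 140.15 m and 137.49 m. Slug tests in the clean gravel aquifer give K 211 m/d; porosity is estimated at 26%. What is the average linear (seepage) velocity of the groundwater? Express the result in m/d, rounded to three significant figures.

6.75 m/d

Hydraulic gradient i = (140.15 − 137.49) / 320 = 2.66 / 320 = 0.008313
Specific discharge q = 211 × 0.008313 = 1.754 m/d
Average linear velocity = 1.754 / 0.26 = 6.746 m/d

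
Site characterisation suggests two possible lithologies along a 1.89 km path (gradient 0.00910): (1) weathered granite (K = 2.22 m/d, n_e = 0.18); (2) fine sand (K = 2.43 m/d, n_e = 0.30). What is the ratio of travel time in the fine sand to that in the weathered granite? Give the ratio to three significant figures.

Unit 1 (weathered granite): v = 2.22×0.0091/0.18 = 0.1122 m/d, t = 1890/0.1122 = 16840 d
Unit 2 (fine sand): v = 2.43×0.0091/0.30 = 0.07371 m/d, t = 1890/0.07371 = 25640 d
t(fine sand) / t(weathered granite) = 25640/16840 = 1.52

1.52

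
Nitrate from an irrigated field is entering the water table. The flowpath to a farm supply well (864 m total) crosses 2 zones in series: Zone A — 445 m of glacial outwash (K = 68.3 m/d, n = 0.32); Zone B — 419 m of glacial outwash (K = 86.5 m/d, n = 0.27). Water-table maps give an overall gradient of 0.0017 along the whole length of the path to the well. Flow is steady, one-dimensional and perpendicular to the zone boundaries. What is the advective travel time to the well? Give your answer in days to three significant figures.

For zones in series the flux q is common to all zones; the equivalent conductivity is the harmonic (thickness-weighted) mean, K_eq = L_total / Σ(L_j/K_j).
Σ(L/K) = 445/68.3 + 419/86.5 = 6.515 + 4.844 = 11.36 d
K_eq = L_total / Σ(L/K) = 864 / 11.36 = 76.06 m/d
q = K_eq · i = 76.06 × 0.0017 = 0.1293 m/d (same in every zone)
Zone A: v = q/n = 0.1293/0.32 = 0.4041 m/d → t_A = 445/0.4041 = 1101 d
Zone B: v = q/n = 0.1293/0.27 = 0.4789 m/d → t_B = 419/0.4789 = 874.9 d
Total t = 1101 + 874.9 = 1976 d

1980 days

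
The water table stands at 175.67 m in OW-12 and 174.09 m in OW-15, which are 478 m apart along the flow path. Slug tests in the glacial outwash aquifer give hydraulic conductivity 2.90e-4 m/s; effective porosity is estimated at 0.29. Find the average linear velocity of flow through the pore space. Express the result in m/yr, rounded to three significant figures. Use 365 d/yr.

104 m/yr

Hydraulic gradient i = (175.67 − 174.09) / 478 = 1.58 / 478 = 0.003305
K = 2.90e-4 m/s × 86400 s/d = 25.06 m/d
Specific discharge q = 25.06 × 0.003305 = 0.08282 m/d
Average linear velocity = 0.08282 / 0.29 = 0.2856 m/d
   = 0.2856 × 365 = 104 m/yr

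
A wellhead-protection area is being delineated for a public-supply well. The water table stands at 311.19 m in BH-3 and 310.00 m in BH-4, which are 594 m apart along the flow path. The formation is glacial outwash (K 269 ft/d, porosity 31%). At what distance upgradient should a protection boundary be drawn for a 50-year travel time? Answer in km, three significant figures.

Hydraulic gradient i = (311.19 − 310.00) / 594 = 1.19 / 594 = 0.002003
K = 269 ft/d × 0.3048 = 81.99 m/d
q = Ki = 81.99 × 0.002003 = 0.1643 m/d
Average linear velocity = 0.1643 / 0.31 = 0.5299 m/d
T = 50 yr × 365 = 18250 d
L = v × T = 0.5299 × 18250 = 9670 m
   = 9.67 km

9.67 km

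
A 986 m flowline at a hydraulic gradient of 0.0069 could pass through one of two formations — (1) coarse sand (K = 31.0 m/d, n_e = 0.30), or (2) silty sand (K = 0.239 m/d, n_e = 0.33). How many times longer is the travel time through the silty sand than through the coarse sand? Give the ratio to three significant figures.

143

Unit 1 (coarse sand): v = 31.0×0.0069/0.30 = 0.7130 m/d, t = 986/0.7130 = 1383 d
Unit 2 (silty sand): v = 0.239×0.0069/0.33 = 0.004997 m/d, t = 986/0.004997 = 197300 d
t(silty sand) / t(coarse sand) = 197300/1383 = 143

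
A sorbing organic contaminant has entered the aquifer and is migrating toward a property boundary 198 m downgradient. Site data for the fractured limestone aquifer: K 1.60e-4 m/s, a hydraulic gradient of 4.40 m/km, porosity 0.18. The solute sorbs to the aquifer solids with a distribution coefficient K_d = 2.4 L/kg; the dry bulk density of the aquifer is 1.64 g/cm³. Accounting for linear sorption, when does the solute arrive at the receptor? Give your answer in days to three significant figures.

K = 1.60e-4 m/s × 86400 s/d = 13.82 m/d
Darcy flux q = K·i = 13.82 × 0.0044 = 0.06083 m/d
Seepage velocity v = q / n = 0.06083 / 0.18 = 0.3379 m/d
Retardation R = 1 + ρ_b·K_d/n = 1 + 1.64×2.4/0.18 = 22.87
Contaminant velocity v_c = v/R = 0.3379/22.87 = 0.01478 m/d
t = L/v_c = 198/0.01478 = 13400 d

13400 days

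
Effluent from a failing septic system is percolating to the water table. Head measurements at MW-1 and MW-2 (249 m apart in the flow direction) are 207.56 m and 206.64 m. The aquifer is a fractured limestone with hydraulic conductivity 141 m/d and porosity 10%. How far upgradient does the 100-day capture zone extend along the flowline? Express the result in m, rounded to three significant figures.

Hydraulic gradient i = (207.56 − 206.64) / 249 = 0.92 / 249 = 0.003695
Darcy flux q = K·i = 141 × 0.003695 = 0.5210 m/d
Seepage velocity v = q / n = 0.5210 / 0.10 = 5.210 m/d
L = v × T = 5.210 × 100 = 521.0 m

521 m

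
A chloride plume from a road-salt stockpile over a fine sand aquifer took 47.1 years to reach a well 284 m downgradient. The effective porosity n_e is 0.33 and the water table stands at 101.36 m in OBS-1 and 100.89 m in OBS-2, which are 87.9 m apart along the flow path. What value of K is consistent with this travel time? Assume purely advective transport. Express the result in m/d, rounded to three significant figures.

1.02 m/d

Hydraulic gradient i = (101.36 − 100.89) / 87.9 = 0.47 / 87.9 = 0.005347
t = 47.1 years = 17190 d
v = L / t = 284 / 17190 = 0.01652 m/d
K = v · n / i = 0.01652 × 0.33 / 0.005347 = 1.02 m/d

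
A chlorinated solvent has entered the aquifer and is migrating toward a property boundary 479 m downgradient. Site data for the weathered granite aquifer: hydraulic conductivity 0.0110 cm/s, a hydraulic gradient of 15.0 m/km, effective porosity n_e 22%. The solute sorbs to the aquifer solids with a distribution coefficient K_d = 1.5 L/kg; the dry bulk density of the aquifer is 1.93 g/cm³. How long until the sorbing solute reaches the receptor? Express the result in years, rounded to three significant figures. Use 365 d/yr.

K = 0.0110 cm/s × 864 = 9.504 m/d
Specific discharge q = 9.504 × 0.015 = 0.1426 m/d
v = Ki/n = 9.504·0.015/0.22 = 0.6480 m/d
Retardation R = 1 + ρ_b·K_d/n = 1 + 1.93×1.5/0.22 = 14.16
Contaminant velocity v_c = v/R = 0.6480/14.16 = 0.04577 m/d
t = L/v_c = 479/0.04577 = 10470 d
   = 10470/365 = 28.7 yr

28.7 years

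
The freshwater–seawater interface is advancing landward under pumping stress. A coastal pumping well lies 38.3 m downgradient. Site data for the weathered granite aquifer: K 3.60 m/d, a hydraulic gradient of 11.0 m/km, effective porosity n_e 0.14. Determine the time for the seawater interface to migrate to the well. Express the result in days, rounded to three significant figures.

135 days

Specific discharge q = 3.60 × 0.011 = 0.03960 m/d
v = Ki/n = 3.60·0.011/0.14 = 0.2829 m/d
t = L / v = 38.3 / 0.2829 = 135.4 d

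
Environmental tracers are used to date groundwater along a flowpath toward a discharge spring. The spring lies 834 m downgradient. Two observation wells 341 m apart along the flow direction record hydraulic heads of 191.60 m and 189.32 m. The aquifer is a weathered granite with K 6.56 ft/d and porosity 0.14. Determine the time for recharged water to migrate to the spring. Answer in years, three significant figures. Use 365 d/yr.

Hydraulic gradient i = (191.60 − 189.32) / 341 = 2.28 / 341 = 0.006686
K = 6.56 ft/d × 0.3048 = 1.999 m/d
Darcy flux q = K·i = 1.999 × 0.006686 = 0.01337 m/d
v_s = q/n_e = 0.01337/0.14 = 0.09549 m/d
t = L / v = 834 / 0.09549 = 8734 d
   = 8734 / 365 = 23.9 yr

23.9 years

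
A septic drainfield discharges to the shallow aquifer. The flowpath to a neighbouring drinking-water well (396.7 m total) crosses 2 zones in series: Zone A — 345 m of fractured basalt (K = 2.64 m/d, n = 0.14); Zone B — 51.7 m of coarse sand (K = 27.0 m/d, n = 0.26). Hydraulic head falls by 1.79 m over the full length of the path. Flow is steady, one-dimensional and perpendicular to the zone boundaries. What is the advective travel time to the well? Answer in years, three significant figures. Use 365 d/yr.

Continuity: the same q passes through each zone, so ΔH = q·Σ(L_j/K_j) — the zones act as resistances in series.
Σ(L/K) = 345/2.64 + 51.7/27.0 = 130.7 + 1.915 = 132.6 d
q = ΔH / Σ(L/K) = 1.79 / 132.6 = 0.01350 m/d (same in every zone)
Zone A: v = q/n = 0.01350/0.14 = 0.09643 m/d → t_A = 345/0.09643 = 3578 d
Zone B: v = q/n = 0.01350/0.26 = 0.05192 m/d → t_B = 51.7/0.05192 = 995.7 d
Total t = 3578 + 995.7 = 4574 d
   = 4574 / 365 = 12.5 yr

12.5 years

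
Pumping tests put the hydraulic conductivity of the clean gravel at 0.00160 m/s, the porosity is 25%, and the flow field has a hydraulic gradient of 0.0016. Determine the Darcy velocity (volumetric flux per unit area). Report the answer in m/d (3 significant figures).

K = 0.00160 m/s × 86400 s/d = 138.2 m/d
q = Ki = 138.2 × 0.0016 = 0.2212 m/d

0.221 m/d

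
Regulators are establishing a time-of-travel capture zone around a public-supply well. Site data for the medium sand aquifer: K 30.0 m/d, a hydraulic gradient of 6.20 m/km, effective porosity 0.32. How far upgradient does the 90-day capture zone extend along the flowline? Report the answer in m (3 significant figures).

52.3 m

Specific discharge q = 30.0 × 0.0062 = 0.1860 m/d
v = Ki/n = 30.0·0.0062/0.32 = 0.5812 m/d
L = v × T = 0.5812 × 90 = 52.31 m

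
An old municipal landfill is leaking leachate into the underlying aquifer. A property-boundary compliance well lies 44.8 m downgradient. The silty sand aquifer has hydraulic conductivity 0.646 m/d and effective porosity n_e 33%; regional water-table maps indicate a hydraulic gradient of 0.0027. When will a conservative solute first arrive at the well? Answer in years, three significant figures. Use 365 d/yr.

23.2 years

Darcy flux q = K·i = 0.646 × 0.0027 = 0.001744 m/d
Seepage velocity v = q / n = 0.001744 / 0.33 = 0.005285 m/d
t = L / v = 44.8 / 0.005285 = 8476 d
   = 8476 / 365 = 23.2 yr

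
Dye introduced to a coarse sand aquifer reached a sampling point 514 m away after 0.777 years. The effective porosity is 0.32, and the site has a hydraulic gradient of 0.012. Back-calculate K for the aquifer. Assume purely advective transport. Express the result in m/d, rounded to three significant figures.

48.3 m/d

t = 0.777 years = 283.6 d
v = L / t = 514 / 283.6 = 1.812 m/d
K = v · n / i = 1.812 × 0.32 / 0.012 = 48.3 m/d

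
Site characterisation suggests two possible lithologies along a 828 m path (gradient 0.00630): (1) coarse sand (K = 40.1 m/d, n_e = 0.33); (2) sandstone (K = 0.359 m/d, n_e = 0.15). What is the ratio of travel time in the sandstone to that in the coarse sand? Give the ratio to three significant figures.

Unit 1 (coarse sand): v = 40.1×0.0063/0.33 = 0.7655 m/d, t = 828/0.7655 = 1082 d
Unit 2 (sandstone): v = 0.359×0.0063/0.15 = 0.01508 m/d, t = 828/0.01508 = 54910 d
t(sandstone) / t(coarse sand) = 54910/1082 = 50.8

50.8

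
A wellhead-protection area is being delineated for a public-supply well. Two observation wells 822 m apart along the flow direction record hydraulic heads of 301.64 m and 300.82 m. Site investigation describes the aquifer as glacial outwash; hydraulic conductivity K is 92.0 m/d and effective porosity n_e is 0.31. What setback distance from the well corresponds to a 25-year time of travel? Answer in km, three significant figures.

Hydraulic gradient i = (301.64 − 300.82) / 822 = 0.82 / 822 = 9.976e-4
Darcy flux q = K·i = 92.0 × 9.976e-4 = 0.09178 m/d
Average linear velocity = 0.09178 / 0.31 = 0.2961 m/d
T = 25 yr × 365 = 9125 d
L = v × T = 0.2961 × 9125 = 2701 m
   = 2.70 km

2.70 km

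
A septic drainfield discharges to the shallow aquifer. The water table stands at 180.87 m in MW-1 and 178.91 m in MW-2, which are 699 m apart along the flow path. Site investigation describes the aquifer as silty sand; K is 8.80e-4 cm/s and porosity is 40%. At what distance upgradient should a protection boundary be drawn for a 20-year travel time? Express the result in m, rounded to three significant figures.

38.9 m

Hydraulic gradient i = (180.87 − 178.91) / 699 = 1.96 / 699 = 0.002804
K = 8.80e-4 cm/s × 864 = 0.7603 m/d
Darcy flux q = K·i = 0.7603 × 0.002804 = 0.002132 m/d
v = Ki/n = 0.7603·0.002804/0.40 = 0.005330 m/d
T = 20 yr × 365 = 7300 d
L = v × T = 0.005330 × 7300 = 38.91 m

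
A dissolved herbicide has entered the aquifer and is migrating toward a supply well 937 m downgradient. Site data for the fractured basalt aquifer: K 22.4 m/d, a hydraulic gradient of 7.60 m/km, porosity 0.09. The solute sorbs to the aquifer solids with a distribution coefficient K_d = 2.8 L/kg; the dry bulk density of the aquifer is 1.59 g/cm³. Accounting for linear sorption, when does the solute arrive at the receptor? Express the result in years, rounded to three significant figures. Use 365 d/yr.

Specific discharge q = 22.4 × 0.0076 = 0.1702 m/d
Seepage velocity v = q / n = 0.1702 / 0.09 = 1.892 m/d
Retardation R = 1 + ρ_b·K_d/n = 1 + 1.59×2.8/0.09 = 50.47
Contaminant velocity v_c = v/R = 1.892/50.47 = 0.03748 m/d
t = L/v_c = 937/0.03748 = 25000 d
   = 25000/365 = 68.5 yr

68.5 years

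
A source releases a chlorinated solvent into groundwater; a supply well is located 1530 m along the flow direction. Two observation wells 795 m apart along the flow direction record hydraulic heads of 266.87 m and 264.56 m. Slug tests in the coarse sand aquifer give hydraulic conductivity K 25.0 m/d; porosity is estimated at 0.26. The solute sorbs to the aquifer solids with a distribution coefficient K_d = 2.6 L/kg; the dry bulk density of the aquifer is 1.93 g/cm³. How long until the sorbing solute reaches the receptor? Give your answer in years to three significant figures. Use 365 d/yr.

Hydraulic gradient i = (266.87 − 264.56) / 795 = 2.31 / 795 = 0.002906
Specific discharge q = 25.0 × 0.002906 = 0.07264 m/d
Average linear velocity = 0.07264 / 0.26 = 0.2794 m/d
Retardation R = 1 + ρ_b·K_d/n = 1 + 1.93×2.6/0.26 = 20.30
Contaminant velocity v_c = v/R = 0.2794/20.30 = 0.01376 m/d
t = L/v_c = 1530/0.01376 = 111200 d
   = 111200/365 = 305 yr

305 years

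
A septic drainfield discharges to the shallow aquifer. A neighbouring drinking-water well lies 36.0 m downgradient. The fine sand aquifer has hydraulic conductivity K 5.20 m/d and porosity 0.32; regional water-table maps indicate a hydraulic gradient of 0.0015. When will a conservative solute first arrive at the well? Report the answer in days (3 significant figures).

1480 days

q = Ki = 5.20 × 0.0015 = 0.007800 m/d
v_s = q/n_e = 0.007800/0.32 = 0.02438 m/d
t = L / v = 36.0 / 0.02438 = 1477 d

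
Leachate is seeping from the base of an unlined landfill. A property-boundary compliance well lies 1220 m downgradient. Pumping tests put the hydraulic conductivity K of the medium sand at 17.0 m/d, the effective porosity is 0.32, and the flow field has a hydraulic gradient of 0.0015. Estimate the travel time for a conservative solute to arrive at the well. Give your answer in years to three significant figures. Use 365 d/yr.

41.9 years

Darcy flux q = K·i = 17.0 × 0.0015 = 0.02550 m/d
v_s = q/n_e = 0.02550/0.32 = 0.07969 m/d
t = L / v = 1220 / 0.07969 = 15310 d
   = 15310 / 365 = 41.9 yr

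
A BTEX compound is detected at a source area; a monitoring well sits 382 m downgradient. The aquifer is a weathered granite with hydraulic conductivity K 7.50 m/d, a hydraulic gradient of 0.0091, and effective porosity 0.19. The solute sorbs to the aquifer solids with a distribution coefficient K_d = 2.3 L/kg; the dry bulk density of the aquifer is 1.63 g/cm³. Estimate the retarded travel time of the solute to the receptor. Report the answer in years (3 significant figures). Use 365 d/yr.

Specific discharge q = 7.50 × 0.0091 = 0.06825 m/d
v = Ki/n = 7.50·0.0091/0.19 = 0.3592 m/d
Retardation R = 1 + ρ_b·K_d/n = 1 + 1.63×2.3/0.19 = 20.73
Contaminant velocity v_c = v/R = 0.3592/20.73 = 0.01733 m/d
t = L/v_c = 382/0.01733 = 22050 d
   = 22050/365 = 60.4 yr

60.4 years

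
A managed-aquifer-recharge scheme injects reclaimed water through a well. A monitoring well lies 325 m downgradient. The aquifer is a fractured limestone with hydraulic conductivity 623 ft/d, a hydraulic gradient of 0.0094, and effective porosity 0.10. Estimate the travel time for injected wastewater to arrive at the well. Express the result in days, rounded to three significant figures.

18.2 days

K = 623 ft/d × 0.3048 = 189.9 m/d
Specific discharge q = 189.9 × 0.0094 = 1.785 m/d
v = Ki/n = 189.9·0.0094/0.10 = 17.85 m/d
t = L / v = 325 / 17.85 = 18.21 d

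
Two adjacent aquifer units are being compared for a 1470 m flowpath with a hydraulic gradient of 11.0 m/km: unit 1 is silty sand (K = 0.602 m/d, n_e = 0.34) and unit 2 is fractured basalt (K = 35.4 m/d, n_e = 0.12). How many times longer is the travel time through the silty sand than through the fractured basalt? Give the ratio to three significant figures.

Unit 1 (silty sand): v = 0.602×0.011/0.34 = 0.01948 m/d, t = 1470/0.01948 = 75480 d
Unit 2 (fractured basalt): v = 35.4×0.011/0.12 = 3.245 m/d, t = 1470/3.245 = 453.0 d
t(silty sand) / t(fractured basalt) = 75480/453.0 = 167

167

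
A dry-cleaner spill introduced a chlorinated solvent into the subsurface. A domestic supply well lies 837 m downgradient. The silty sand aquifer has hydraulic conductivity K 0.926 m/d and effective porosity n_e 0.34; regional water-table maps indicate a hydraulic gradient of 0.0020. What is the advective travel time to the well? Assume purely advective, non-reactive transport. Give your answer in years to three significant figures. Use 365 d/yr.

421 years

Darcy flux q = K·i = 0.926 × 0.0020 = 0.001852 m/d
v_s = q/n_e = 0.001852/0.34 = 0.005447 m/d
t = L / v = 837 / 0.005447 = 153700 d
   = 153700 / 365 = 421 yr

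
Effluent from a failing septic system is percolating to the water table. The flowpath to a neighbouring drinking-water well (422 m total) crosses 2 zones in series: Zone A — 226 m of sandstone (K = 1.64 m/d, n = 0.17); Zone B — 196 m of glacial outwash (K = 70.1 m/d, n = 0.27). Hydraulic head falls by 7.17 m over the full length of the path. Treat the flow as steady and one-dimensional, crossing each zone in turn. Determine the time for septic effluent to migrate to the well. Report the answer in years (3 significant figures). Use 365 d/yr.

Steady 1-D flow in series ⇒ the Darcy flux q is identical in every zone and the zone head losses add (resistances L/K in series).
Σ(L/K) = 226/1.64 + 196/70.1 = 137.8 + 2.796 = 140.6 d
q = ΔH / Σ(L/K) = 7.17 / 140.6 = 0.05100 m/d (same in every zone)
Zone A: v = q/n = 0.05100/0.17 = 0.3000 m/d → t_A = 226/0.3000 = 753.4 d
Zone B: v = q/n = 0.05100/0.27 = 0.1889 m/d → t_B = 196/0.1889 = 1038 d
Total t = 753.4 + 1038 = 1791 d
   = 1791 / 365 = 4.91 yr

4.91 years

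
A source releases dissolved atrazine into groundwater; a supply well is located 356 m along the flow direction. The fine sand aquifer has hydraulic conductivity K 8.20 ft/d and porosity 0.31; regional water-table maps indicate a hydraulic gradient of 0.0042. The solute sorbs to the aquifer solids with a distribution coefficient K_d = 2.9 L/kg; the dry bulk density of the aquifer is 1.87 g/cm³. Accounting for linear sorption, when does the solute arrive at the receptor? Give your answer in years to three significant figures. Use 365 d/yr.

533 years

K = 8.20 ft/d × 0.3048 = 2.499 m/d
q = Ki = 2.499 × 0.0042 = 0.01050 m/d
v_s = q/n_e = 0.01050/0.31 = 0.03386 m/d
Retardation R = 1 + ρ_b·K_d/n = 1 + 1.87×2.9/0.31 = 18.49
Contaminant velocity v_c = v/R = 0.03386/18.49 = 0.001831 m/d
t = L/v_c = 356/0.001831 = 194400 d
   = 194400/365 = 533 yr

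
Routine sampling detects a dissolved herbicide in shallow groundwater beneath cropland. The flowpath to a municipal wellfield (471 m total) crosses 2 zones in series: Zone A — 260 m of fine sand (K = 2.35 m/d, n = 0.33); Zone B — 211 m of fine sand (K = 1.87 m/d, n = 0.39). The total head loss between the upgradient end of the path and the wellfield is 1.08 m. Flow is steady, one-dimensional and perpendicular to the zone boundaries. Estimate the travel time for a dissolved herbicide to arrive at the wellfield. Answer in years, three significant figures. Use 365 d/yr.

Steady 1-D flow in series ⇒ the Darcy flux q is identical in every zone and the zone head losses add (resistances L/K in series).
Σ(L/K) = 260/2.35 + 211/1.87 = 110.6 + 112.8 = 223.5 d
q = ΔH / Σ(L/K) = 1.08 / 223.5 = 0.004833 m/d (same in every zone)
Zone A: v = q/n = 0.004833/0.33 = 0.01464 m/d → t_A = 260/0.01464 = 17750 d
Zone B: v = q/n = 0.004833/0.39 = 0.01239 m/d → t_B = 211/0.01239 = 17030 d
Total t = 17750 + 17030 = 34780 d
   = 34780 / 365 = 95.3 yr

95.3 years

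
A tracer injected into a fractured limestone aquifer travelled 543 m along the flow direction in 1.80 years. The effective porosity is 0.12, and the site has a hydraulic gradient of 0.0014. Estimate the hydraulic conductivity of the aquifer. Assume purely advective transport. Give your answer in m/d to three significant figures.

70.8 m/d

t = 1.80 years = 657.0 d
v = L / t = 543 / 657.0 = 0.8265 m/d
K = v · n / i = 0.8265 × 0.12 / 0.0014 = 70.8 m/d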